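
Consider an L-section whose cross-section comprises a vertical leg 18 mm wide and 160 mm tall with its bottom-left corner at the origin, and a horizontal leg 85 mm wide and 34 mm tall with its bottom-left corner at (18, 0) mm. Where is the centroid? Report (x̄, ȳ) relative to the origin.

Part | A | x̄ᵢ | ȳᵢ | A·x̄ᵢ | A·ȳᵢ
vertical leg | 2880.00 | 9.00 | 80.00 | 25920.00 | 230400.00
horizontal leg | 2890.00 | 60.50 | 17.00 | 174845.00 | 49130.00
Σ | 5770.00 |  |  | 200765.00 | 279530.00
x̄ = 200765.00 / 5770.00 = 34.79 mm
ȳ = 279530.00 / 5770.00 = 48.45 mm

x̄ = 34.79 mm, ȳ = 48.45 mm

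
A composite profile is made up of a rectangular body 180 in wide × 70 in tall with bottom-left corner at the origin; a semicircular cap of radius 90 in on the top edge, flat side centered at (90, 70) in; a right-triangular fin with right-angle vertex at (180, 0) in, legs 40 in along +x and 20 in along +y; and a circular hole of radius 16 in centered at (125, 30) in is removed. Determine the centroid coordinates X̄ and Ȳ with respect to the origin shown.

rectangular body: A = 180 × 70 = 12600.00, centroid at (90.00, 35.00).
semicircular top: A = ½π·90² = 12723.45, centroid at (90.00, 108.20).
triangular fin: A = ½·40·20 = 400.00, centroid at (193.33, 6.67).
hole: A = −π·16² = -804.25, centroid at (125.00, 30.00).
ΣA = 24919.20 in²
ΣAX̄ = (12600.00)(90.00) + (12723.45)(90.00) + (400.00)(193.33) + (-804.25)(125.00) = 2255912.89 in³
ΣAȲ = (12600.00)(35.00) + (12723.45)(108.20) + (400.00)(6.67) + (-804.25)(30.00) = 1796180.75 in³
X̄ = 2255912.89 / 24919.20 = 90.53 in
Ȳ = 1796180.75 / 24919.20 = 72.08 in

X̄ = 90.53 in, Ȳ = 72.08 in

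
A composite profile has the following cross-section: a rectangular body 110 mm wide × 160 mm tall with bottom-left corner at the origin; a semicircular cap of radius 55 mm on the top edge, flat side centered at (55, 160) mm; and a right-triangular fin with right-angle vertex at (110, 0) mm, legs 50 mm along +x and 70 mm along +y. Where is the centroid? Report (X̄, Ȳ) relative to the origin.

Part | A | x̄ᵢ | ȳᵢ | A·x̄ᵢ | A·ȳᵢ
rectangular body | 17600.00 | 55.00 | 80.00 | 968000.00 | 1408000.00
semicircular top | 4751.66 | 55.00 | 183.34 | 261341.24 | 871182.09
triangular fin | 1750.00 | 126.67 | 23.33 | 221666.67 | 40833.33
Σ | 24101.66 |  |  | 1451007.91 | 2320015.42
X̄ = 1451007.91 / 24101.66 = 60.20 mm
Ȳ = 2320015.42 / 24101.66 = 96.26 mm

X̄ = 60.20 mm, Ȳ = 96.26 mm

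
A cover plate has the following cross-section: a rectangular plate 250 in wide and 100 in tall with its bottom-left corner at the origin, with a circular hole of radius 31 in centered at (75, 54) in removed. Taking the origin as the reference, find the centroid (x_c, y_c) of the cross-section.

x_c = 131.87 in, y_c = 49.45 in

plate: A = 250 × 100 = 25000.00, centroid at (125.00, 50.00).
hole: A = −π·31² = -3019.07, centroid at (75.00, 54.00).
ΣA = 21980.93 in²
ΣAx_c = (25000.00)(125.00) + (-3019.07)(75.00) = 2898569.71 in³
ΣAy_c = (25000.00)(50.00) + (-3019.07)(54.00) = 1086970.19 in³
x_c = 2898569.71 / 21980.93 = 131.87 in
y_c = 1086970.19 / 21980.93 = 49.45 in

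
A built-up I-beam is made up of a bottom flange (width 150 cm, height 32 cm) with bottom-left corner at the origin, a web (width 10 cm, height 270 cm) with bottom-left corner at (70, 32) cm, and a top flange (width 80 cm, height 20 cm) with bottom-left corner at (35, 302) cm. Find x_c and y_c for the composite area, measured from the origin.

x_c = 75.00 cm, y_c = 112.85 cm

bottom flange: A = 150 × 32 = 4800.00, centroid at (75.00, 16.00).
web: A = 10 × 270 = 2700.00, centroid at (75.00, 167.00).
top flange: A = 80 × 20 = 1600.00, centroid at (75.00, 312.00).
ΣA = 9100.00 cm²
ΣAx_c = (4800.00)(75.00) + (2700.00)(75.00) + (1600.00)(75.00) = 682500.00 cm³
ΣAy_c = (4800.00)(16.00) + (2700.00)(167.00) + (1600.00)(312.00) = 1026900.00 cm³
x_c = 682500.00 / 9100.00 = 75.00 cm
y_c = 1026900.00 / 9100.00 = 112.85 cm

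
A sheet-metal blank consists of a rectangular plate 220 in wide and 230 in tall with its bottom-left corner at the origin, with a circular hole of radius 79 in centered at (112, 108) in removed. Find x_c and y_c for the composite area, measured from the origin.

plate: A = 220 × 230 = 50600.00, centroid at (110.00, 115.00).
hole: A = −π·79² = -19606.68, centroid at (112.00, 108.00).
ΣA = 30993.32 in², ΣAx_c = 3370051.87 in³, ΣAy_c = 3701478.59 in³.
x_c = 3370051.87/30993.32 = 108.73 in; y_c = 3701478.59/30993.32 = 119.43 in.

x_c = 108.73 in, y_c = 119.43 in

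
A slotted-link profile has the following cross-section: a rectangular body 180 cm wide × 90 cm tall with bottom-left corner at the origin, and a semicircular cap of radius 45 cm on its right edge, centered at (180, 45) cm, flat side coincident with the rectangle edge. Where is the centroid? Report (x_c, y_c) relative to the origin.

x_c = 107.91 cm, y_c = 45.00 cm

rectangular body: A = 180 × 90 = 16200.00, centroid at (90.00, 45.00).
semicircular end: A = ½π·45² = 3180.86, centroid at (199.10, 45.00).
ΣA = 19380.86 cm², ΣAx_c = 2091305.26 cm³, ΣAy_c = 872138.82 cm³.
x_c = 2091305.26/19380.86 = 107.91 cm; y_c = 872138.82/19380.86 = 45.00 cm.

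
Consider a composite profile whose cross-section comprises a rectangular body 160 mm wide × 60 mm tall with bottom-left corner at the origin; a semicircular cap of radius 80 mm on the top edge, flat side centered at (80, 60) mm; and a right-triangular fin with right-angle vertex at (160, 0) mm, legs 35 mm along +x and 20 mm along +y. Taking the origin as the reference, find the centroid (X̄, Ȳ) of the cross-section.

rectangular body: A = 160 × 60 = 9600.00, centroid at (80.00, 30.00).
semicircular top: A = ½π·80² = 10053.10, centroid at (80.00, 93.95).
triangular fin: A = ½·35·20 = 350.00, centroid at (171.67, 6.67).
ΣA = 20003.10 mm²
ΣAX̄ = (9600.00)(80.00) + (10053.10)(80.00) + (350.00)(171.67) = 1632331.05 mm³
ΣAȲ = (9600.00)(30.00) + (10053.10)(93.95) + (350.00)(6.67) = 1234852.46 mm³
X̄ = 1632331.05 / 20003.10 = 81.60 mm
Ȳ = 1234852.46 / 20003.10 = 61.73 mm

X̄ = 81.60 mm, Ȳ = 61.73 mm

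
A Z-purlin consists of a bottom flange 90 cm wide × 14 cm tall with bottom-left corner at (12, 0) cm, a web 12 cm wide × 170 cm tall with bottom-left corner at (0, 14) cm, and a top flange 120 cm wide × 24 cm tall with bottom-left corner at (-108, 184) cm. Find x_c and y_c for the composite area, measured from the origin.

x_c = -8.77 cm, y_c = 125.45 cm

Part | A | x̄ᵢ | ȳᵢ | A·x̄ᵢ | A·ȳᵢ
bottom flange | 1260.00 | 57.00 | 7.00 | 71820.00 | 8820.00
web | 2040.00 | 6.00 | 99.00 | 12240.00 | 201960.00
top flange | 2880.00 | -48.00 | 196.00 | -138240.00 | 564480.00
Σ | 6180.00 |  |  | -54180.00 | 775260.00
x_c = -54180.00 / 6180.00 = -8.77 cm
y_c = 775260.00 / 6180.00 = 125.45 cm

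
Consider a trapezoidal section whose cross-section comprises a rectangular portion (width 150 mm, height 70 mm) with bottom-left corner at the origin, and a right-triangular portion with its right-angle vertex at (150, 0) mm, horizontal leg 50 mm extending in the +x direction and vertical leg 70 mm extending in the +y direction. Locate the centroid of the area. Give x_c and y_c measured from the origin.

Part | A | x̄ᵢ | ȳᵢ | A·x̄ᵢ | A·ȳᵢ
rectangular portion | 10500.00 | 75.00 | 35.00 | 787500.00 | 367500.00
triangular portion | 1750.00 | 166.67 | 23.33 | 291666.67 | 40833.33
Σ | 12250.00 |  |  | 1079166.67 | 408333.33
x_c = 1079166.67 / 12250.00 = 88.10 mm
y_c = 408333.33 / 12250.00 = 33.33 mm

x_c = 88.10 mm, y_c = 33.33 mm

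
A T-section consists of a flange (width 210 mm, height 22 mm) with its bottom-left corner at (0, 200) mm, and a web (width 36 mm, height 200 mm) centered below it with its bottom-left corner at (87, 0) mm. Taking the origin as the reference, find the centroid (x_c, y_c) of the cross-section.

web: A = 36 × 200 = 7200.00, centroid at (105.00, 100.00).
flange: A = 210 × 22 = 4620.00, centroid at (105.00, 211.00).
ΣA = 11820.00 mm², ΣAx_c = 1241100.00 mm³, ΣAy_c = 1694820.00 mm³.
x_c = 1241100.00/11820.00 = 105.00 mm; y_c = 1694820.00/11820.00 = 143.39 mm.

x_c = 105.00 mm, y_c = 143.39 mm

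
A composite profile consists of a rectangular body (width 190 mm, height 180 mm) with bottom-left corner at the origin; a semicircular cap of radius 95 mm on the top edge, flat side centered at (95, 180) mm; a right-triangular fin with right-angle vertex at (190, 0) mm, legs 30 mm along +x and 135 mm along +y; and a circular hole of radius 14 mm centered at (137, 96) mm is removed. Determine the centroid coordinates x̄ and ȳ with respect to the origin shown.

x̄ = 98.75 mm, ȳ = 125.20 mm

rectangular body: A = 190 × 180 = 34200.00, centroid at (95.00, 90.00).
semicircular top: A = ½π·95² = 14176.44, centroid at (95.00, 220.32).
triangular fin: A = ½·30·135 = 2025.00, centroid at (200.00, 45.00).
hole: A = −π·14² = -615.75, centroid at (137.00, 96.00).
ΣA = 49785.68 mm²
ΣAx̄ = (34200.00)(95.00) + (14176.44)(95.00) + (2025.00)(200.00) + (-615.75)(137.00) = 4916403.45 mm³
ΣAȳ = (34200.00)(90.00) + (14176.44)(220.32) + (2025.00)(45.00) + (-615.75)(96.00) = 6233354.76 mm³
x̄ = 4916403.45 / 49785.68 = 98.75 mm
ȳ = 6233354.76 / 49785.68 = 125.20 mm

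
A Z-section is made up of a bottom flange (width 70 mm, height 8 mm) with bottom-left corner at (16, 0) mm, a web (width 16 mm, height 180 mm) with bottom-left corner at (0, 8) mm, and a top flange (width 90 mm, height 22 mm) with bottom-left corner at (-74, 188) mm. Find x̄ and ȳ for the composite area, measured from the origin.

bottom flange: A = 70 × 8 = 560.00, centroid at (51.00, 4.00).
web: A = 16 × 180 = 2880.00, centroid at (8.00, 98.00).
top flange: A = 90 × 22 = 1980.00, centroid at (-29.00, 199.00).
ΣA = 5420.00 mm²
ΣAx̄ = (560.00)(51.00) + (2880.00)(8.00) + (1980.00)(-29.00) = -5820.00 mm³
ΣAȳ = (560.00)(4.00) + (2880.00)(98.00) + (1980.00)(199.00) = 678500.00 mm³
x̄ = -5820.00 / 5420.00 = -1.07 mm
ȳ = 678500.00 / 5420.00 = 125.18 mm

x̄ = -1.07 mm, ȳ = 125.18 mm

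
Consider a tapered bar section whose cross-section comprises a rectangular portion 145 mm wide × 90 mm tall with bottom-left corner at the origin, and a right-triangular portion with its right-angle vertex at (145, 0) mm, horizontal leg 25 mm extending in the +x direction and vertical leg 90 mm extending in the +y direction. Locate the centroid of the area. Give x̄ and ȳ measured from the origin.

rectangular portion: A = 145 × 90 = 13050.00, centroid at (72.50, 45.00).
triangular portion: A = ½·25·90 = 1125.00, centroid at (153.33, 30.00).
ΣA = 14175.00 mm², ΣAx̄ = 1118625.00 mm³, ΣAȳ = 621000.00 mm³.
x̄ = 1118625.00/14175.00 = 78.92 mm; ȳ = 621000.00/14175.00 = 43.81 mm.

x̄ = 78.92 mm, ȳ = 43.81 mm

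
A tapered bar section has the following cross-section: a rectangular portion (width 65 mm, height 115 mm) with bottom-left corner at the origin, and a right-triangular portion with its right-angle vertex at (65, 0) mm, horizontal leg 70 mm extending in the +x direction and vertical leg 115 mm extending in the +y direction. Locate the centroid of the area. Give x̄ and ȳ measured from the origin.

rectangular portion: A = 65 × 115 = 7475.00, centroid at (32.50, 57.50).
triangular portion: A = ½·70·115 = 4025.00, centroid at (88.33, 38.33).
ΣA = 11500.00 mm²
ΣAx̄ = (7475.00)(32.50) + (4025.00)(88.33) = 598479.17 mm³
ΣAȳ = (7475.00)(57.50) + (4025.00)(38.33) = 584104.17 mm³
x̄ = 598479.17 / 11500.00 = 52.04 mm
ȳ = 584104.17 / 11500.00 = 50.79 mm

x̄ = 52.04 mm, ȳ = 50.79 mm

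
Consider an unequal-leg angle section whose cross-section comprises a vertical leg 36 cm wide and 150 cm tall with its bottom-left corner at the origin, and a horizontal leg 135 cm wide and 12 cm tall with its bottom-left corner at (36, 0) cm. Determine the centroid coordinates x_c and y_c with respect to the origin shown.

x_c = 37.73 cm, y_c = 59.08 cm

Part | A | x̄ᵢ | ȳᵢ | A·x̄ᵢ | A·ȳᵢ
vertical leg | 5400.00 | 18.00 | 75.00 | 97200.00 | 405000.00
horizontal leg | 1620.00 | 103.50 | 6.00 | 167670.00 | 9720.00
Σ | 7020.00 |  |  | 264870.00 | 414720.00
x_c = 264870.00 / 7020.00 = 37.73 cm
y_c = 414720.00 / 7020.00 = 59.08 cm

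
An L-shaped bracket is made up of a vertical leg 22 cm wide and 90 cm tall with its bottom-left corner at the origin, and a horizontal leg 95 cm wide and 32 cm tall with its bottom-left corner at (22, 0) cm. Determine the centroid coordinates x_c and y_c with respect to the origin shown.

Part | A | x̄ᵢ | ȳᵢ | A·x̄ᵢ | A·ȳᵢ
vertical leg | 1980.00 | 11.00 | 45.00 | 21780.00 | 89100.00
horizontal leg | 3040.00 | 69.50 | 16.00 | 211280.00 | 48640.00
Σ | 5020.00 |  |  | 233060.00 | 137740.00
x_c = 233060.00 / 5020.00 = 46.43 cm
y_c = 137740.00 / 5020.00 = 27.44 cm

x_c = 46.43 cm, y_c = 27.44 cm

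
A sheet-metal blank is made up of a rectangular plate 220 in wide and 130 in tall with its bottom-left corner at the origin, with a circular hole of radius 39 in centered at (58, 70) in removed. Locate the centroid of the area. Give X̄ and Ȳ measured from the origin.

plate: A = 220 × 130 = 28600.00, centroid at (110.00, 65.00).
hole: A = −π·39² = -4778.36, centroid at (58.00, 70.00).
ΣA = 23821.64 in², ΣAX̄ = 2868854.98 in³, ΣAȲ = 1524514.63 in³.
X̄ = 2868854.98/23821.64 = 120.43 in; Ȳ = 1524514.63/23821.64 = 64.00 in.

X̄ = 120.43 in, Ȳ = 64.00 in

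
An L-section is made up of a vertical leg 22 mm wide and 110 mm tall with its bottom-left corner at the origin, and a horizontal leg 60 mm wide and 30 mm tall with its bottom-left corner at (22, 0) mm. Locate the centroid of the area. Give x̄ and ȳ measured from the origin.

x̄ = 28.49 mm, ȳ = 37.94 mm

vertical leg: A = 22 × 110 = 2420.00, centroid at (11.00, 55.00).
horizontal leg: A = 60 × 30 = 1800.00, centroid at (52.00, 15.00).
ΣA = 4220.00 mm², ΣAx̄ = 120220.00 mm³, ΣAȳ = 160100.00 mm³.
x̄ = 120220.00/4220.00 = 28.49 mm; ȳ = 160100.00/4220.00 = 37.94 mm.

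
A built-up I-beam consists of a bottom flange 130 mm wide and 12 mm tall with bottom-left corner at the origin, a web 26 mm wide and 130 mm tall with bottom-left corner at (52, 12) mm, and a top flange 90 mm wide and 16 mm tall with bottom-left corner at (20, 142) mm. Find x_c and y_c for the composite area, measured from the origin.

Part | A | x̄ᵢ | ȳᵢ | A·x̄ᵢ | A·ȳᵢ
bottom flange | 1560.00 | 65.00 | 6.00 | 101400.00 | 9360.00
web | 3380.00 | 65.00 | 77.00 | 219700.00 | 260260.00
top flange | 1440.00 | 65.00 | 150.00 | 93600.00 | 216000.00
Σ | 6380.00 |  |  | 414700.00 | 485620.00
x_c = 414700.00 / 6380.00 = 65.00 mm
y_c = 485620.00 / 6380.00 = 76.12 mm

x_c = 65.00 mm, y_c = 76.12 mm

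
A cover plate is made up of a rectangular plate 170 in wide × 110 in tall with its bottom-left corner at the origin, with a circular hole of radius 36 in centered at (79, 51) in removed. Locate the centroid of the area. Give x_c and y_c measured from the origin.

x_c = 86.67 in, y_c = 56.11 in

plate: A = 170 × 110 = 18700.00, centroid at (85.00, 55.00).
hole: A = −π·36² = -4071.50, centroid at (79.00, 51.00).
ΣA = 14628.50 in²
ΣAx_c = (18700.00)(85.00) + (-4071.50)(79.00) = 1267851.18 in³
ΣAy_c = (18700.00)(55.00) + (-4071.50)(51.00) = 820853.29 in³
x_c = 1267851.18 / 14628.50 = 86.67 in
y_c = 820853.29 / 14628.50 = 56.11 in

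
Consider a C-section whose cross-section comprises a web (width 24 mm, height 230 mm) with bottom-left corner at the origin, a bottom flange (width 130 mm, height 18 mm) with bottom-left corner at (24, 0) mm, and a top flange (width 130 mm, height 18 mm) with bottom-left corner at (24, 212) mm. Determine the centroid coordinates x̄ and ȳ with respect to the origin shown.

web: A = 24 × 230 = 5520.00, centroid at (12.00, 115.00).
bottom flange: A = 130 × 18 = 2340.00, centroid at (89.00, 9.00).
top flange: A = 130 × 18 = 2340.00, centroid at (89.00, 221.00).
ΣA = 10200.00 mm²
ΣAx̄ = (5520.00)(12.00) + (2340.00)(89.00) + (2340.00)(89.00) = 482760.00 mm³
ΣAȳ = (5520.00)(115.00) + (2340.00)(9.00) + (2340.00)(221.00) = 1173000.00 mm³
x̄ = 482760.00 / 10200.00 = 47.33 mm
ȳ = 1173000.00 / 10200.00 = 115.00 mm

x̄ = 47.33 mm, ȳ = 115.00 mm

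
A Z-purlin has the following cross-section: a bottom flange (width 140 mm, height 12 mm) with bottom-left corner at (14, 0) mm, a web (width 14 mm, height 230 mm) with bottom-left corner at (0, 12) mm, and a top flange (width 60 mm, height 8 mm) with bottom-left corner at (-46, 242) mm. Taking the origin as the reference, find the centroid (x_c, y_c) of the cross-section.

Part | A | x̄ᵢ | ȳᵢ | A·x̄ᵢ | A·ȳᵢ
bottom flange | 1680.00 | 84.00 | 6.00 | 141120.00 | 10080.00
web | 3220.00 | 7.00 | 127.00 | 22540.00 | 408940.00
top flange | 480.00 | -16.00 | 246.00 | -7680.00 | 118080.00
Σ | 5380.00 |  |  | 155980.00 | 537100.00
x_c = 155980.00 / 5380.00 = 28.99 mm
y_c = 537100.00 / 5380.00 = 99.83 mm

x_c = 28.99 mm, y_c = 99.83 mm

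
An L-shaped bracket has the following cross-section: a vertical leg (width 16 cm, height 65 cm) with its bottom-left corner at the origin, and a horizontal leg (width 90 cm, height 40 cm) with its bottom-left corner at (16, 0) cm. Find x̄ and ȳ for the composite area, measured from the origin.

x̄ = 49.12 cm, ȳ = 22.80 cm

vertical leg: A = 16 × 65 = 1040.00, centroid at (8.00, 32.50).
horizontal leg: A = 90 × 40 = 3600.00, centroid at (61.00, 20.00).
ΣA = 4640.00 cm², ΣAx̄ = 227920.00 cm³, ΣAȳ = 105800.00 cm³.
x̄ = 227920.00/4640.00 = 49.12 cm; ȳ = 105800.00/4640.00 = 22.80 cm.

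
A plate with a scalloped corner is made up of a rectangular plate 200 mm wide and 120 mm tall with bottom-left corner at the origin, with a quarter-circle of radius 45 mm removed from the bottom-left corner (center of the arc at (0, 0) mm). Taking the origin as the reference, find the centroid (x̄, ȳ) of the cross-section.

x̄ = 105.74 mm, ȳ = 62.90 mm

plate: A = 200 × 120 = 24000.00, centroid at (100.00, 60.00).
removed quarter-circle: A = −¼π·45² = -1590.43, centroid at (19.10, 19.10).
ΣA = 22409.57 mm², ΣAx̄ = 2369625.00 mm³, ΣAȳ = 1409625.00 mm³.
x̄ = 2369625.00/22409.57 = 105.74 mm; ȳ = 1409625.00/22409.57 = 62.90 mm.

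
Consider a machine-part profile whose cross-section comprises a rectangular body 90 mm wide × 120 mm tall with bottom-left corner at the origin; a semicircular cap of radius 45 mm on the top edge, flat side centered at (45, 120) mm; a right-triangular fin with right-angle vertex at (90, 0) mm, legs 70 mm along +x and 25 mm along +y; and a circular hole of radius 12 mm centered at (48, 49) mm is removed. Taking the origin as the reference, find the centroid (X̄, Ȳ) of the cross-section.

rectangular body: A = 90 × 120 = 10800.00, centroid at (45.00, 60.00).
semicircular top: A = ½π·45² = 3180.86, centroid at (45.00, 139.10).
triangular fin: A = ½·70·25 = 875.00, centroid at (113.33, 8.33).
hole: A = −π·12² = -452.39, centroid at (48.00, 49.00).
ΣA = 14403.47 mm², ΣAX̄ = 706590.79 mm³, ΣAȲ = 1075578.10 mm³.
X̄ = 706590.79/14403.47 = 49.06 mm; Ȳ = 1075578.10/14403.47 = 74.67 mm.

X̄ = 49.06 mm, Ȳ = 74.67 mm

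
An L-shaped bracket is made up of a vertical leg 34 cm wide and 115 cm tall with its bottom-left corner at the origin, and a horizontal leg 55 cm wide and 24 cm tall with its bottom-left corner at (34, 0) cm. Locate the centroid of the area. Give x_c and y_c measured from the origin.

Part | A | x̄ᵢ | ȳᵢ | A·x̄ᵢ | A·ȳᵢ
vertical leg | 3910.00 | 17.00 | 57.50 | 66470.00 | 224825.00
horizontal leg | 1320.00 | 61.50 | 12.00 | 81180.00 | 15840.00
Σ | 5230.00 |  |  | 147650.00 | 240665.00
x_c = 147650.00 / 5230.00 = 28.23 cm
y_c = 240665.00 / 5230.00 = 46.02 cm

x_c = 28.23 cm, y_c = 46.02 cm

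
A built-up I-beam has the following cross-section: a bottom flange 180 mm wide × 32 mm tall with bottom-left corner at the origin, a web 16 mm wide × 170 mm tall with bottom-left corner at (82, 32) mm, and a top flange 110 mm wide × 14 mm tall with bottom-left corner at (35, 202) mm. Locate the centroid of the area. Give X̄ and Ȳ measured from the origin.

X̄ = 90.00 mm, Ȳ = 73.08 mm

bottom flange: A = 180 × 32 = 5760.00, centroid at (90.00, 16.00).
web: A = 16 × 170 = 2720.00, centroid at (90.00, 117.00).
top flange: A = 110 × 14 = 1540.00, centroid at (90.00, 209.00).
ΣA = 10020.00 mm², ΣAX̄ = 901800.00 mm³, ΣAȲ = 732260.00 mm³.
X̄ = 901800.00/10020.00 = 90.00 mm; Ȳ = 732260.00/10020.00 = 73.08 mm.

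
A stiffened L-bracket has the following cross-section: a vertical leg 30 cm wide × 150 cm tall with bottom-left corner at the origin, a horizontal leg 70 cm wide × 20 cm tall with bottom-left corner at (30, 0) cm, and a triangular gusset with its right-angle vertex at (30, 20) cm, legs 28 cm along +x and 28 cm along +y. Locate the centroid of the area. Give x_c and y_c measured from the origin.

x_c = 27.64 cm, y_c = 57.69 cm

Part | A | x̄ᵢ | ȳᵢ | A·x̄ᵢ | A·ȳᵢ
vertical leg | 4500.00 | 15.00 | 75.00 | 67500.00 | 337500.00
horizontal leg | 1400.00 | 65.00 | 10.00 | 91000.00 | 14000.00
gusset | 392.00 | 39.33 | 29.33 | 15418.67 | 11498.67
Σ | 6292.00 |  |  | 173918.67 | 362998.67
x_c = 173918.67 / 6292.00 = 27.64 cm
y_c = 362998.67 / 6292.00 = 57.69 cm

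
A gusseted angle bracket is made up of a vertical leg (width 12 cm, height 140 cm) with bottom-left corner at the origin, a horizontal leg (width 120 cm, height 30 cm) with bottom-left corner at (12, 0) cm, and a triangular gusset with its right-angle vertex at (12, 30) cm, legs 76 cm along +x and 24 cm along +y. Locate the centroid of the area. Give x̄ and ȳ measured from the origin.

x̄ = 48.99 cm, ȳ = 33.31 cm

Part | A | x̄ᵢ | ȳᵢ | A·x̄ᵢ | A·ȳᵢ
vertical leg | 1680.00 | 6.00 | 70.00 | 10080.00 | 117600.00
horizontal leg | 3600.00 | 72.00 | 15.00 | 259200.00 | 54000.00
gusset | 912.00 | 37.33 | 38.00 | 34048.00 | 34656.00
Σ | 6192.00 |  |  | 303328.00 | 206256.00
x̄ = 303328.00 / 6192.00 = 48.99 cm
ȳ = 206256.00 / 6192.00 = 33.31 cm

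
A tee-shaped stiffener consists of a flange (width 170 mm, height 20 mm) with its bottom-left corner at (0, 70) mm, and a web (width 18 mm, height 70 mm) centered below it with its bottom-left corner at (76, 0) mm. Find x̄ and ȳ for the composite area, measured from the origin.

web: A = 18 × 70 = 1260.00, centroid at (85.00, 35.00).
flange: A = 170 × 20 = 3400.00, centroid at (85.00, 80.00).
ΣA = 4660.00 mm²
ΣAx̄ = (1260.00)(85.00) + (3400.00)(85.00) = 396100.00 mm³
ΣAȳ = (1260.00)(35.00) + (3400.00)(80.00) = 316100.00 mm³
x̄ = 396100.00 / 4660.00 = 85.00 mm
ȳ = 316100.00 / 4660.00 = 67.83 mm

x̄ = 85.00 mm, ȳ = 67.83 mm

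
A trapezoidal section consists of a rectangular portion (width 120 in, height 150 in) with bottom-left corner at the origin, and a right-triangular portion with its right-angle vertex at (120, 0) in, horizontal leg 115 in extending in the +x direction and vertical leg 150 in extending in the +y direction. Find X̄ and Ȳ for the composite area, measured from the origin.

rectangular portion: A = 120 × 150 = 18000.00, centroid at (60.00, 75.00).
triangular portion: A = ½·115·150 = 8625.00, centroid at (158.33, 50.00).
ΣA = 26625.00 in², ΣAX̄ = 2445625.00 in³, ΣAȲ = 1781250.00 in³.
X̄ = 2445625.00/26625.00 = 91.85 in; Ȳ = 1781250.00/26625.00 = 66.90 in.

X̄ = 91.85 in, Ȳ = 66.90 in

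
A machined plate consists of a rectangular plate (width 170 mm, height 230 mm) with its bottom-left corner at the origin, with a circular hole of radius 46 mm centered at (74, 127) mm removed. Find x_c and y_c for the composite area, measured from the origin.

x_c = 87.25 mm, y_c = 112.54 mm

Part | A | x̄ᵢ | ȳᵢ | A·x̄ᵢ | A·ȳᵢ
plate | 39100.00 | 85.00 | 115.00 | 3323500.00 | 4496500.00
hole | -6647.61 | 74.00 | 127.00 | -491923.14 | -844246.48
Σ | 32452.39 |  |  | 2831576.86 | 3652253.52
x_c = 2831576.86 / 32452.39 = 87.25 mm
y_c = 3652253.52 / 32452.39 = 112.54 mm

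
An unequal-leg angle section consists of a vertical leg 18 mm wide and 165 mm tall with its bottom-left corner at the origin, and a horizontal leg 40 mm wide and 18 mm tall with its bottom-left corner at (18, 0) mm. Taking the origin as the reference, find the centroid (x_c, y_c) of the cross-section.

x_c = 14.66 mm, y_c = 68.16 mm

Part | A | x̄ᵢ | ȳᵢ | A·x̄ᵢ | A·ȳᵢ
vertical leg | 2970.00 | 9.00 | 82.50 | 26730.00 | 245025.00
horizontal leg | 720.00 | 38.00 | 9.00 | 27360.00 | 6480.00
Σ | 3690.00 |  |  | 54090.00 | 251505.00
x_c = 54090.00 / 3690.00 = 14.66 mm
y_c = 251505.00 / 3690.00 = 68.16 mm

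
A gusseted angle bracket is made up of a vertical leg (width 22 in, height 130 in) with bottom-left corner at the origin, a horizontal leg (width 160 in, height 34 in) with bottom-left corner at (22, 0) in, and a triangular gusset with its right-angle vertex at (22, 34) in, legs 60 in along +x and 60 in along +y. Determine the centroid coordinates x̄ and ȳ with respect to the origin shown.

x̄ = 65.54 in, ȳ = 37.19 in

Part | A | x̄ᵢ | ȳᵢ | A·x̄ᵢ | A·ȳᵢ
vertical leg | 2860.00 | 11.00 | 65.00 | 31460.00 | 185900.00
horizontal leg | 5440.00 | 102.00 | 17.00 | 554880.00 | 92480.00
gusset | 1800.00 | 42.00 | 54.00 | 75600.00 | 97200.00
Σ | 10100.00 |  |  | 661940.00 | 375580.00
x̄ = 661940.00 / 10100.00 = 65.54 in
ȳ = 375580.00 / 10100.00 = 37.19 in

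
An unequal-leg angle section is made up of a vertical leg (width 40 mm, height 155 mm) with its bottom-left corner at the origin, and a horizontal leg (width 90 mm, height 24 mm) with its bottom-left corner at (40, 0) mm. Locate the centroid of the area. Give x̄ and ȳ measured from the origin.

vertical leg: A = 40 × 155 = 6200.00, centroid at (20.00, 77.50).
horizontal leg: A = 90 × 24 = 2160.00, centroid at (85.00, 12.00).
ΣA = 8360.00 mm²
ΣAx̄ = (6200.00)(20.00) + (2160.00)(85.00) = 307600.00 mm³
ΣAȳ = (6200.00)(77.50) + (2160.00)(12.00) = 506420.00 mm³
x̄ = 307600.00 / 8360.00 = 36.79 mm
ȳ = 506420.00 / 8360.00 = 60.58 mm

x̄ = 36.79 mm, ȳ = 60.58 mm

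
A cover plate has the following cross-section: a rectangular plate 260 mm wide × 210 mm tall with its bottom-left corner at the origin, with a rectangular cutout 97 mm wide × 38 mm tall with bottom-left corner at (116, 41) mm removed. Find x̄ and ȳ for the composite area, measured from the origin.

x̄ = 127.50 mm, ȳ = 108.26 mm

Part | A | x̄ᵢ | ȳᵢ | A·x̄ᵢ | A·ȳᵢ
plate | 54600.00 | 130.00 | 105.00 | 7098000.00 | 5733000.00
hole | -3686.00 | 164.50 | 60.00 | -606347.00 | -221160.00
Σ | 50914.00 |  |  | 6491653.00 | 5511840.00
x̄ = 6491653.00 / 50914.00 = 127.50 mm
ȳ = 5511840.00 / 50914.00 = 108.26 mm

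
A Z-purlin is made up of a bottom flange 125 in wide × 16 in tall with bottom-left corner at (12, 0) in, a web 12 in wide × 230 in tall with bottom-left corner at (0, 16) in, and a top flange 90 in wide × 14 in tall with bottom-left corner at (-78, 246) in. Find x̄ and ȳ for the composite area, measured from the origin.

x̄ = 20.59 in, ȳ = 115.67 in

bottom flange: A = 125 × 16 = 2000.00, centroid at (74.50, 8.00).
web: A = 12 × 230 = 2760.00, centroid at (6.00, 131.00).
top flange: A = 90 × 14 = 1260.00, centroid at (-33.00, 253.00).
ΣA = 6020.00 in²
ΣAx̄ = (2000.00)(74.50) + (2760.00)(6.00) + (1260.00)(-33.00) = 123980.00 in³
ΣAȳ = (2000.00)(8.00) + (2760.00)(131.00) + (1260.00)(253.00) = 696340.00 in³
x̄ = 123980.00 / 6020.00 = 20.59 in
ȳ = 696340.00 / 6020.00 = 115.67 in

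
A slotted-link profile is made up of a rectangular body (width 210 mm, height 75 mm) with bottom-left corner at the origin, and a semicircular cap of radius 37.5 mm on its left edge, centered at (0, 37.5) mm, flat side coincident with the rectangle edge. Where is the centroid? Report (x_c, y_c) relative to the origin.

x_c = 90.13 mm, y_c = 37.50 mm

Part | A | x̄ᵢ | ȳᵢ | A·x̄ᵢ | A·ȳᵢ
rectangular body | 15750.00 | 105.00 | 37.50 | 1653750.00 | 590625.00
semicircular end | 2208.93 | -15.92 | 37.50 | -35156.25 | 82834.96
Σ | 17958.93 |  |  | 1618593.75 | 673459.96
x_c = 1618593.75 / 17958.93 = 90.13 mm
y_c = 673459.96 / 17958.93 = 37.50 mm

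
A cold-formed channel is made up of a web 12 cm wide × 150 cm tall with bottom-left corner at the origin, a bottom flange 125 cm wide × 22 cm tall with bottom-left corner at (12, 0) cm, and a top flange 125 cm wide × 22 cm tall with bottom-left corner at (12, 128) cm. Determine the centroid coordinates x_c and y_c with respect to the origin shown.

x_c = 57.61 cm, y_c = 75.00 cm

web: A = 12 × 150 = 1800.00, centroid at (6.00, 75.00).
bottom flange: A = 125 × 22 = 2750.00, centroid at (74.50, 11.00).
top flange: A = 125 × 22 = 2750.00, centroid at (74.50, 139.00).
ΣA = 7300.00 cm², ΣAx_c = 420550.00 cm³, ΣAy_c = 547500.00 cm³.
x_c = 420550.00/7300.00 = 57.61 cm; y_c = 547500.00/7300.00 = 75.00 cm.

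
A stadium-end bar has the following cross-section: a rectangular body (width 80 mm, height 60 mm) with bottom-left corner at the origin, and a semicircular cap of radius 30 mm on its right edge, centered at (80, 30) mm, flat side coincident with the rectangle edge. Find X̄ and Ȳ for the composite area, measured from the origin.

X̄ = 52.00 mm, Ȳ = 30.00 mm

rectangular body: A = 80 × 60 = 4800.00, centroid at (40.00, 30.00).
semicircular end: A = ½π·30² = 1413.72, centroid at (92.73, 30.00).
ΣA = 6213.72 mm², ΣAX̄ = 323097.34 mm³, ΣAȲ = 186411.50 mm³.
X̄ = 323097.34/6213.72 = 52.00 mm; Ȳ = 186411.50/6213.72 = 30.00 mm.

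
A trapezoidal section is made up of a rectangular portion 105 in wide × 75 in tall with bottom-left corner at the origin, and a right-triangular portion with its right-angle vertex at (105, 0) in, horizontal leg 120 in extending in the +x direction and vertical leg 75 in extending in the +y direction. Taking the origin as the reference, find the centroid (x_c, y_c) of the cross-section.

x_c = 86.14 in, y_c = 32.95 in

rectangular portion: A = 105 × 75 = 7875.00, centroid at (52.50, 37.50).
triangular portion: A = ½·120·75 = 4500.00, centroid at (145.00, 25.00).
ΣA = 12375.00 in², ΣAx_c = 1065937.50 in³, ΣAy_c = 407812.50 in³.
x_c = 1065937.50/12375.00 = 86.14 in; y_c = 407812.50/12375.00 = 32.95 in.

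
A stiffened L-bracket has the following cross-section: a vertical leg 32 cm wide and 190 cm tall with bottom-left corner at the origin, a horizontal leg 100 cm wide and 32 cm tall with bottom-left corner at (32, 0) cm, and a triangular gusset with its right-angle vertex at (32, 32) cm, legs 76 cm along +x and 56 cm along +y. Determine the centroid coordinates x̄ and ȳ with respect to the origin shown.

vertical leg: A = 32 × 190 = 6080.00, centroid at (16.00, 95.00).
horizontal leg: A = 100 × 32 = 3200.00, centroid at (82.00, 16.00).
gusset: A = ½·76·56 = 2128.00, centroid at (57.33, 50.67).
ΣA = 11408.00 cm², ΣAx̄ = 481685.33 cm³, ΣAȳ = 736618.67 cm³.
x̄ = 481685.33/11408.00 = 42.22 cm; ȳ = 736618.67/11408.00 = 64.57 cm.

x̄ = 42.22 cm, ȳ = 64.57 cm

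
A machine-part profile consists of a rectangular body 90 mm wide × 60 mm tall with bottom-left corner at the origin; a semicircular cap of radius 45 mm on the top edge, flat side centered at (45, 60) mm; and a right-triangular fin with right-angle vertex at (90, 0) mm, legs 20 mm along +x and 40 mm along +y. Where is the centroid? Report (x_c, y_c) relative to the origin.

rectangular body: A = 90 × 60 = 5400.00, centroid at (45.00, 30.00).
semicircular top: A = ½π·45² = 3180.86, centroid at (45.00, 79.10).
triangular fin: A = ½·20·40 = 400.00, centroid at (96.67, 13.33).
ΣA = 8980.86 mm²
ΣAx_c = (5400.00)(45.00) + (3180.86)(45.00) + (400.00)(96.67) = 424805.48 mm³
ΣAy_c = (5400.00)(30.00) + (3180.86)(79.10) + (400.00)(13.33) = 418935.09 mm³
x_c = 424805.48 / 8980.86 = 47.30 mm
y_c = 418935.09 / 8980.86 = 46.65 mm

x_c = 47.30 mm, y_c = 46.65 mm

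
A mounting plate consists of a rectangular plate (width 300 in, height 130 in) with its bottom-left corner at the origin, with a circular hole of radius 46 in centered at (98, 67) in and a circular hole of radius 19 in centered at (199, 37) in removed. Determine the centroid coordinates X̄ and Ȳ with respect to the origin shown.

X̄ = 159.29 in, Ȳ = 65.59 in

plate: A = 300 × 130 = 39000.00, centroid at (150.00, 65.00).
hole 1: A = −π·46² = -6647.61, centroid at (98.00, 67.00).
hole 2: A = −π·19² = -1134.11, centroid at (199.00, 37.00).
ΣA = 31218.27 in²
ΣAX̄ = (39000.00)(150.00) + (-6647.61)(98.00) + (-1134.11)(199.00) = 4972845.34 in³
ΣAȲ = (39000.00)(65.00) + (-6647.61)(67.00) + (-1134.11)(37.00) = 2047647.87 in³
X̄ = 4972845.34 / 31218.27 = 159.29 in
Ȳ = 2047647.87 / 31218.27 = 65.59 in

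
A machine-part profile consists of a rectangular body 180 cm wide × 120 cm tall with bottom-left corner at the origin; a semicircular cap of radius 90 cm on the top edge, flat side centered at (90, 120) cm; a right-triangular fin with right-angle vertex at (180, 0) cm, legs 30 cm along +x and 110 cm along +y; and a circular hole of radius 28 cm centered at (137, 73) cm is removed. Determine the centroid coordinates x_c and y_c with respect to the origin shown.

Part | A | x̄ᵢ | ȳᵢ | A·x̄ᵢ | A·ȳᵢ
rectangular body | 21600.00 | 90.00 | 60.00 | 1944000.00 | 1296000.00
semicircular top | 12723.45 | 90.00 | 158.20 | 1145110.52 | 2012814.03
triangular fin | 1650.00 | 190.00 | 36.67 | 313500.00 | 60500.00
hole | -2463.01 | 137.00 | 73.00 | -337432.18 | -179799.63
Σ | 33510.44 |  |  | 3065178.34 | 3189514.40
x_c = 3065178.34 / 33510.44 = 91.47 cm
y_c = 3189514.40 / 33510.44 = 95.18 cm

x_c = 91.47 cm, y_c = 95.18 cm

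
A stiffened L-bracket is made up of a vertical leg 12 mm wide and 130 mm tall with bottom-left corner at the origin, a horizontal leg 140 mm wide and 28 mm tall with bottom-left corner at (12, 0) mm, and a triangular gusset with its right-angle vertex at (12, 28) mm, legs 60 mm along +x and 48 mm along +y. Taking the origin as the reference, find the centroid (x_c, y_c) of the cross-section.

Part | A | x̄ᵢ | ȳᵢ | A·x̄ᵢ | A·ȳᵢ
vertical leg | 1560.00 | 6.00 | 65.00 | 9360.00 | 101400.00
horizontal leg | 3920.00 | 82.00 | 14.00 | 321440.00 | 54880.00
gusset | 1440.00 | 32.00 | 44.00 | 46080.00 | 63360.00
Σ | 6920.00 |  |  | 376880.00 | 219640.00
x_c = 376880.00 / 6920.00 = 54.46 mm
y_c = 219640.00 / 6920.00 = 31.74 mm

x_c = 54.46 mm, y_c = 31.74 mm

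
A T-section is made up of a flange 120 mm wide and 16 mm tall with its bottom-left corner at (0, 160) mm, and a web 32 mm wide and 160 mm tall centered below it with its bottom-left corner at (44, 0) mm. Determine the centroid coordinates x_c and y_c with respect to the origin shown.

web: A = 32 × 160 = 5120.00, centroid at (60.00, 80.00).
flange: A = 120 × 16 = 1920.00, centroid at (60.00, 168.00).
ΣA = 7040.00 mm², ΣAx_c = 422400.00 mm³, ΣAy_c = 732160.00 mm³.
x_c = 422400.00/7040.00 = 60.00 mm; y_c = 732160.00/7040.00 = 104.00 mm.

x_c = 60.00 mm, y_c = 104.00 mm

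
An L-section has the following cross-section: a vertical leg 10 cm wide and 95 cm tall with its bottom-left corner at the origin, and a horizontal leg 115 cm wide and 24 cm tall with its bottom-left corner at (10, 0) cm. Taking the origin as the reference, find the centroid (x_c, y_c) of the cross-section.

x_c = 51.50 cm, y_c = 21.09 cm

Part | A | x̄ᵢ | ȳᵢ | A·x̄ᵢ | A·ȳᵢ
vertical leg | 950.00 | 5.00 | 47.50 | 4750.00 | 45125.00
horizontal leg | 2760.00 | 67.50 | 12.00 | 186300.00 | 33120.00
Σ | 3710.00 |  |  | 191050.00 | 78245.00
x_c = 191050.00 / 3710.00 = 51.50 cm
y_c = 78245.00 / 3710.00 = 21.09 cm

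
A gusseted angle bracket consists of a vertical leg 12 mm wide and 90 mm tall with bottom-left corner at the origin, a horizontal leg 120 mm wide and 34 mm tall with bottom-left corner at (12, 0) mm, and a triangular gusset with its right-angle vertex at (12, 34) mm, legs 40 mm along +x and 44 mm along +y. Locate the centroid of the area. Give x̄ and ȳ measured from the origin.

vertical leg: A = 12 × 90 = 1080.00, centroid at (6.00, 45.00).
horizontal leg: A = 120 × 34 = 4080.00, centroid at (72.00, 17.00).
gusset: A = ½·40·44 = 880.00, centroid at (25.33, 48.67).
ΣA = 6040.00 mm², ΣAx̄ = 322533.33 mm³, ΣAȳ = 160786.67 mm³.
x̄ = 322533.33/6040.00 = 53.40 mm; ȳ = 160786.67/6040.00 = 26.62 mm.

x̄ = 53.40 mm, ȳ = 26.62 mm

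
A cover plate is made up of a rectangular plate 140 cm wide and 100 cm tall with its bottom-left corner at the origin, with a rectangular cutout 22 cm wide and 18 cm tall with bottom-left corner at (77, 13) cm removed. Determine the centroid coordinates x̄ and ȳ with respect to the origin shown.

plate: A = 140 × 100 = 14000.00, centroid at (70.00, 50.00).
hole: A = −(22 × 18) = -396.00, centroid at (88.00, 22.00).
ΣA = 13604.00 cm², ΣAx̄ = 945152.00 cm³, ΣAȳ = 691288.00 cm³.
x̄ = 945152.00/13604.00 = 69.48 cm; ȳ = 691288.00/13604.00 = 50.82 cm.

x̄ = 69.48 cm, ȳ = 50.82 cm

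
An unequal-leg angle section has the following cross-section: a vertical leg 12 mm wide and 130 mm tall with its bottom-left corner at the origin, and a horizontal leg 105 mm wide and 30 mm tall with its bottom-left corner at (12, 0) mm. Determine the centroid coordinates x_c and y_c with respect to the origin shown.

x_c = 45.12 mm, y_c = 31.56 mm

vertical leg: A = 12 × 130 = 1560.00, centroid at (6.00, 65.00).
horizontal leg: A = 105 × 30 = 3150.00, centroid at (64.50, 15.00).
ΣA = 4710.00 mm²
ΣAx_c = (1560.00)(6.00) + (3150.00)(64.50) = 212535.00 mm³
ΣAy_c = (1560.00)(65.00) + (3150.00)(15.00) = 148650.00 mm³
x_c = 212535.00 / 4710.00 = 45.12 mm
y_c = 148650.00 / 4710.00 = 31.56 mm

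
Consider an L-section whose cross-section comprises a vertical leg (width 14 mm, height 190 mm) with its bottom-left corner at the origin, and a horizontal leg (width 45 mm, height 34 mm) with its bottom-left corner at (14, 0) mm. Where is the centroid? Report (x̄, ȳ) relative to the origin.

Part | A | x̄ᵢ | ȳᵢ | A·x̄ᵢ | A·ȳᵢ
vertical leg | 2660.00 | 7.00 | 95.00 | 18620.00 | 252700.00
horizontal leg | 1530.00 | 36.50 | 17.00 | 55845.00 | 26010.00
Σ | 4190.00 |  |  | 74465.00 | 278710.00
x̄ = 74465.00 / 4190.00 = 17.77 mm
ȳ = 278710.00 / 4190.00 = 66.52 mm

x̄ = 17.77 mm, ȳ = 66.52 mm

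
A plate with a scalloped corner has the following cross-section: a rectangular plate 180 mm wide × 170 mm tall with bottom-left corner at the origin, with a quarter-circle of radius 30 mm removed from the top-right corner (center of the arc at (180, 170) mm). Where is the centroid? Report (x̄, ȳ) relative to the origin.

plate: A = 180 × 170 = 30600.00, centroid at (90.00, 85.00).
removed quarter-circle: A = −¼π·30² = -706.86, centroid at (167.27, 157.27).
ΣA = 29893.14 mm², ΣAx̄ = 2635765.50 mm³, ΣAȳ = 2489834.08 mm³.
x̄ = 2635765.50/29893.14 = 88.17 mm; ȳ = 2489834.08/29893.14 = 83.29 mm.

x̄ = 88.17 mm, ȳ = 83.29 mm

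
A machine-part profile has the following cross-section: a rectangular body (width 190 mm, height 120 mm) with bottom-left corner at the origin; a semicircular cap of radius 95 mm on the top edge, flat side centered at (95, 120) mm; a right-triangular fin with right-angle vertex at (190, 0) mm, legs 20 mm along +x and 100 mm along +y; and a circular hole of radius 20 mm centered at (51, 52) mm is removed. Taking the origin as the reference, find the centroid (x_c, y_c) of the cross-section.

x_c = 99.27 mm, y_c = 98.28 mm

rectangular body: A = 190 × 120 = 22800.00, centroid at (95.00, 60.00).
semicircular top: A = ½π·95² = 14176.44, centroid at (95.00, 160.32).
triangular fin: A = ½·20·100 = 1000.00, centroid at (196.67, 33.33).
hole: A = −π·20² = -1256.64, centroid at (51.00, 52.00).
ΣA = 36719.80 mm²
ΣAx_c = (22800.00)(95.00) + (14176.44)(95.00) + (1000.00)(196.67) + (-1256.64)(51.00) = 3645339.68 mm³
ΣAy_c = (22800.00)(60.00) + (14176.44)(160.32) + (1000.00)(33.33) + (-1256.64)(52.00) = 3608743.96 mm³
x_c = 3645339.68 / 36719.80 = 99.27 mm
y_c = 3608743.96 / 36719.80 = 98.28 mm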